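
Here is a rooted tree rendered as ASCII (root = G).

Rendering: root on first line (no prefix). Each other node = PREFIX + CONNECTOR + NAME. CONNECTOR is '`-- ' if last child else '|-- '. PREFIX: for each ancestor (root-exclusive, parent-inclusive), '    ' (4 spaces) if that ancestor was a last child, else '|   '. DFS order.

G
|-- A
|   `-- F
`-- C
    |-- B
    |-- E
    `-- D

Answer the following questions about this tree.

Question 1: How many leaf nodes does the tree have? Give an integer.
Answer: 4

Derivation:
Leaves (nodes with no children): B, D, E, F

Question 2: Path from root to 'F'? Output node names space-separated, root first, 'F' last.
Answer: G A F

Derivation:
Walk down from root: G -> A -> F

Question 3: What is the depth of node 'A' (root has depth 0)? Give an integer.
Answer: 1

Derivation:
Path from root to A: G -> A
Depth = number of edges = 1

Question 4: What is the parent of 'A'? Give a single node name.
Scan adjacency: A appears as child of G

Answer: G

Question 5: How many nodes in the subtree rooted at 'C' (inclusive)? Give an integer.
Subtree rooted at C contains: B, C, D, E
Count = 4

Answer: 4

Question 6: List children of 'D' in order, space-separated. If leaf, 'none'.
Answer: none

Derivation:
Node D's children (from adjacency): (leaf)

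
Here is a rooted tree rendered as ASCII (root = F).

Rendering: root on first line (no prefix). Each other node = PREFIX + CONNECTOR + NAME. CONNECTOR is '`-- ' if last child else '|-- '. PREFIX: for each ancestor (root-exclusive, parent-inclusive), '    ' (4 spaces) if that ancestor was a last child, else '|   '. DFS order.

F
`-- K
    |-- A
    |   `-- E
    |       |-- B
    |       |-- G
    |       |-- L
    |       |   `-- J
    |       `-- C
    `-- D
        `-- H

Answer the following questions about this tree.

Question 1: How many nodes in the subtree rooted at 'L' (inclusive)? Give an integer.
Subtree rooted at L contains: J, L
Count = 2

Answer: 2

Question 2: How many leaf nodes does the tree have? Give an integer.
Leaves (nodes with no children): B, C, G, H, J

Answer: 5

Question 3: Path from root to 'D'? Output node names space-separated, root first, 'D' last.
Answer: F K D

Derivation:
Walk down from root: F -> K -> D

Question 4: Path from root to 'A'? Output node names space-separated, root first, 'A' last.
Walk down from root: F -> K -> A

Answer: F K A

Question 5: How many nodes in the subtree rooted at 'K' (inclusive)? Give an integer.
Answer: 10

Derivation:
Subtree rooted at K contains: A, B, C, D, E, G, H, J, K, L
Count = 10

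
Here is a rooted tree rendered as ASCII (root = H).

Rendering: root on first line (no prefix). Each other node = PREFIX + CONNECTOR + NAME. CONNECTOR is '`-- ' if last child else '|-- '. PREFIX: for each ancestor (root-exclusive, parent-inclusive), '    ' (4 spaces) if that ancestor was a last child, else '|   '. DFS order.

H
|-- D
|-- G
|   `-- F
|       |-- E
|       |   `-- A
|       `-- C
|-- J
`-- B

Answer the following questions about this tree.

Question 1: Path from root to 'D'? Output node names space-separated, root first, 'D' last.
Walk down from root: H -> D

Answer: H D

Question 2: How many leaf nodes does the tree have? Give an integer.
Answer: 5

Derivation:
Leaves (nodes with no children): A, B, C, D, J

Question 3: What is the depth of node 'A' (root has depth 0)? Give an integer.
Answer: 4

Derivation:
Path from root to A: H -> G -> F -> E -> A
Depth = number of edges = 4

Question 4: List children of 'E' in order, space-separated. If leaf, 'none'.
Answer: A

Derivation:
Node E's children (from adjacency): A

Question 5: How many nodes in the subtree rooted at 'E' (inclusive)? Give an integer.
Subtree rooted at E contains: A, E
Count = 2

Answer: 2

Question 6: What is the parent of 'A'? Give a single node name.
Scan adjacency: A appears as child of E

Answer: E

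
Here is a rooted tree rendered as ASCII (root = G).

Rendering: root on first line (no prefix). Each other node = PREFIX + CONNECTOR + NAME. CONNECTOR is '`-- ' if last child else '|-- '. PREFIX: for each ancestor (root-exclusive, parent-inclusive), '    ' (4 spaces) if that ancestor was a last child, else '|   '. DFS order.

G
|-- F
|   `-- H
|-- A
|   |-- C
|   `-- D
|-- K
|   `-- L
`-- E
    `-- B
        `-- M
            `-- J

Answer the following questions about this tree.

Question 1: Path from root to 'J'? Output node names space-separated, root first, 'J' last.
Walk down from root: G -> E -> B -> M -> J

Answer: G E B M J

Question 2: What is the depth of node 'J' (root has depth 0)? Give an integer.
Answer: 4

Derivation:
Path from root to J: G -> E -> B -> M -> J
Depth = number of edges = 4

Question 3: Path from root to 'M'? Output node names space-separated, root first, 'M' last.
Walk down from root: G -> E -> B -> M

Answer: G E B M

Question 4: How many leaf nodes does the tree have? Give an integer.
Answer: 5

Derivation:
Leaves (nodes with no children): C, D, H, J, L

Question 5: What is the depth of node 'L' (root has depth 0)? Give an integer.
Answer: 2

Derivation:
Path from root to L: G -> K -> L
Depth = number of edges = 2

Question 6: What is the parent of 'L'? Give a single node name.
Answer: K

Derivation:
Scan adjacency: L appears as child of K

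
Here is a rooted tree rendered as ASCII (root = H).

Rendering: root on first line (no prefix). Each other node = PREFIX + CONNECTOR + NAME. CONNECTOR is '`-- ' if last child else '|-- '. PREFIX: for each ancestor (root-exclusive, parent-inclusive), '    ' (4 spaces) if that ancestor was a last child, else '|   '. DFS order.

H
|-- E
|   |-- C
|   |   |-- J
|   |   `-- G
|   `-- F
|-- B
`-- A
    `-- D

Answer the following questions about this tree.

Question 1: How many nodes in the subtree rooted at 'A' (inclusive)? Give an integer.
Answer: 2

Derivation:
Subtree rooted at A contains: A, D
Count = 2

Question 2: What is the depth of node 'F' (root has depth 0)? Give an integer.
Answer: 2

Derivation:
Path from root to F: H -> E -> F
Depth = number of edges = 2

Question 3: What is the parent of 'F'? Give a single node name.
Answer: E

Derivation:
Scan adjacency: F appears as child of E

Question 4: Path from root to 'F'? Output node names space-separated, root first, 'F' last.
Answer: H E F

Derivation:
Walk down from root: H -> E -> F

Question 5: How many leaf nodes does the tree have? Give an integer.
Answer: 5

Derivation:
Leaves (nodes with no children): B, D, F, G, J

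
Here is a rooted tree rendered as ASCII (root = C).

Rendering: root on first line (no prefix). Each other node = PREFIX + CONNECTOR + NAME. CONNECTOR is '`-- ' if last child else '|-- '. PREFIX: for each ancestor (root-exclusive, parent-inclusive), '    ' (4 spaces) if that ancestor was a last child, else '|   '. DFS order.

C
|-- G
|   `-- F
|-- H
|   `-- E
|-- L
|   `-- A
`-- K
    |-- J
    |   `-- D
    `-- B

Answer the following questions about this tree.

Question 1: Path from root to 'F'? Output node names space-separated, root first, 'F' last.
Answer: C G F

Derivation:
Walk down from root: C -> G -> F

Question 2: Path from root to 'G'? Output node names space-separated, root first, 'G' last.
Answer: C G

Derivation:
Walk down from root: C -> G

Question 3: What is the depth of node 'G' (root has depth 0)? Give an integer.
Path from root to G: C -> G
Depth = number of edges = 1

Answer: 1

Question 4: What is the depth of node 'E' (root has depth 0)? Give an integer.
Answer: 2

Derivation:
Path from root to E: C -> H -> E
Depth = number of edges = 2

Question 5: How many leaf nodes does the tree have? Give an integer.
Leaves (nodes with no children): A, B, D, E, F

Answer: 5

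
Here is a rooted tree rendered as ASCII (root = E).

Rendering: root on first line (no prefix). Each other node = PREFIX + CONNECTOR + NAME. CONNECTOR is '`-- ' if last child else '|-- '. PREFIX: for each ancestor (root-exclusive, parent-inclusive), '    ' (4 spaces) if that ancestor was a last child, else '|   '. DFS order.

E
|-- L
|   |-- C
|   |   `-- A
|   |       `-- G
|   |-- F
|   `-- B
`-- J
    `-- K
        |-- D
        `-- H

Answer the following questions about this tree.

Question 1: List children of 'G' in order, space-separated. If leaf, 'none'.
Answer: none

Derivation:
Node G's children (from adjacency): (leaf)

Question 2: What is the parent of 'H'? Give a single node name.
Answer: K

Derivation:
Scan adjacency: H appears as child of K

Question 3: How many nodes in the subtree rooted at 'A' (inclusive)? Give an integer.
Answer: 2

Derivation:
Subtree rooted at A contains: A, G
Count = 2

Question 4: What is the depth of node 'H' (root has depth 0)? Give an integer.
Path from root to H: E -> J -> K -> H
Depth = number of edges = 3

Answer: 3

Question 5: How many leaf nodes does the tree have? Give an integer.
Answer: 5

Derivation:
Leaves (nodes with no children): B, D, F, G, H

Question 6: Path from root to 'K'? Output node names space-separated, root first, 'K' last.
Answer: E J K

Derivation:
Walk down from root: E -> J -> K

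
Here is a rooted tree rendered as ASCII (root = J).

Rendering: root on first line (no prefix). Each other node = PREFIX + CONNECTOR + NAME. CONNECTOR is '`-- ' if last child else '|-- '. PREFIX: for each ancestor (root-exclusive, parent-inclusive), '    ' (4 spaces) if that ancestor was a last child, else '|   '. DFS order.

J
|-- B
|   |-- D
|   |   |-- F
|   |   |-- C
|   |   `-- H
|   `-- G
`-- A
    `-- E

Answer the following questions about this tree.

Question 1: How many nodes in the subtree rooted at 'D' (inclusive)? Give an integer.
Subtree rooted at D contains: C, D, F, H
Count = 4

Answer: 4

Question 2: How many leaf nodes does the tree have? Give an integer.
Leaves (nodes with no children): C, E, F, G, H

Answer: 5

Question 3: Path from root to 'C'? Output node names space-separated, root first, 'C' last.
Answer: J B D C

Derivation:
Walk down from root: J -> B -> D -> C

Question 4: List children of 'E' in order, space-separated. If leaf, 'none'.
Node E's children (from adjacency): (leaf)

Answer: none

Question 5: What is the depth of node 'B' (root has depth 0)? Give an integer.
Answer: 1

Derivation:
Path from root to B: J -> B
Depth = number of edges = 1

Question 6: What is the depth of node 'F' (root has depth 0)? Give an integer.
Answer: 3

Derivation:
Path from root to F: J -> B -> D -> F
Depth = number of edges = 3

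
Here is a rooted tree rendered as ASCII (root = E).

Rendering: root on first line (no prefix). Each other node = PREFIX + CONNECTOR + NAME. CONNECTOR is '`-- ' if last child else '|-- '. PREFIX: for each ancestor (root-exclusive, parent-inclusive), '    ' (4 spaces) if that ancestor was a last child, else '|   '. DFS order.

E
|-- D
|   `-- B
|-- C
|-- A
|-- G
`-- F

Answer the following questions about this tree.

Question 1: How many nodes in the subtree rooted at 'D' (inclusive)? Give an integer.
Answer: 2

Derivation:
Subtree rooted at D contains: B, D
Count = 2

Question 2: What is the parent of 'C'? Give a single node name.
Answer: E

Derivation:
Scan adjacency: C appears as child of E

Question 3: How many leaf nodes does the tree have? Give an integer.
Leaves (nodes with no children): A, B, C, F, G

Answer: 5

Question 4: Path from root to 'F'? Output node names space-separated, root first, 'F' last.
Answer: E F

Derivation:
Walk down from root: E -> F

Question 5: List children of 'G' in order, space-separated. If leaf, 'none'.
Node G's children (from adjacency): (leaf)

Answer: none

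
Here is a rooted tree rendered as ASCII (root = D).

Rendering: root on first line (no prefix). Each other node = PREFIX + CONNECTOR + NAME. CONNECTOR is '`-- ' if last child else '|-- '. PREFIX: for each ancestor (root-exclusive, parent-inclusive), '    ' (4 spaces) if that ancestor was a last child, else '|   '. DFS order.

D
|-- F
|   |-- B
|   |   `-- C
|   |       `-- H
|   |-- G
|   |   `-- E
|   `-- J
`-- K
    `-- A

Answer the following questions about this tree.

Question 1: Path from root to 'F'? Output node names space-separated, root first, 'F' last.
Answer: D F

Derivation:
Walk down from root: D -> F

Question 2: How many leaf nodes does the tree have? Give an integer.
Answer: 4

Derivation:
Leaves (nodes with no children): A, E, H, J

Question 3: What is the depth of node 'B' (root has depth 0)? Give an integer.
Path from root to B: D -> F -> B
Depth = number of edges = 2

Answer: 2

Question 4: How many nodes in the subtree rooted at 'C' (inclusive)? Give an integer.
Subtree rooted at C contains: C, H
Count = 2

Answer: 2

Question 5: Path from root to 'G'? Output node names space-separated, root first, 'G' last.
Answer: D F G

Derivation:
Walk down from root: D -> F -> G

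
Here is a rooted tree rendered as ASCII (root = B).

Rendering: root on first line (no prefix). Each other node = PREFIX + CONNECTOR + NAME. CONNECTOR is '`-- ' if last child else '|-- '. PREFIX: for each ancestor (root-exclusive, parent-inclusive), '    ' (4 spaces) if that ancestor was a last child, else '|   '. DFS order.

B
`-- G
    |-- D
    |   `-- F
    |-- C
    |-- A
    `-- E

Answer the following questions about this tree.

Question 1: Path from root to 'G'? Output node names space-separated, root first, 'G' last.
Walk down from root: B -> G

Answer: B G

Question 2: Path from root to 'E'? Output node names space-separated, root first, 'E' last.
Walk down from root: B -> G -> E

Answer: B G E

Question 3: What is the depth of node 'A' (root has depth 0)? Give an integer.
Path from root to A: B -> G -> A
Depth = number of edges = 2

Answer: 2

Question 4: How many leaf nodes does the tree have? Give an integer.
Leaves (nodes with no children): A, C, E, F

Answer: 4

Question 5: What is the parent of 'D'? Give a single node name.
Scan adjacency: D appears as child of G

Answer: G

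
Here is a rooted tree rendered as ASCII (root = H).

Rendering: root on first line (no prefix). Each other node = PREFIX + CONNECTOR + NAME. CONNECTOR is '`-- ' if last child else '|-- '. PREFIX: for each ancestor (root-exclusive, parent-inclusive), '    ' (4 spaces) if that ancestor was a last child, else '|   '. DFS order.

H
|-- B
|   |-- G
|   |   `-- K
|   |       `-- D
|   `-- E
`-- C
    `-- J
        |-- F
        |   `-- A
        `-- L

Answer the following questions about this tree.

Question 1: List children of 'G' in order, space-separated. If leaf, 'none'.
Answer: K

Derivation:
Node G's children (from adjacency): K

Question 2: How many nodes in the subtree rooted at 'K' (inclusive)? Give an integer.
Answer: 2

Derivation:
Subtree rooted at K contains: D, K
Count = 2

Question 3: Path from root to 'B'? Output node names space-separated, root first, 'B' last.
Walk down from root: H -> B

Answer: H B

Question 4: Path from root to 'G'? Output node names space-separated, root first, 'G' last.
Answer: H B G

Derivation:
Walk down from root: H -> B -> G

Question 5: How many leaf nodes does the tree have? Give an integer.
Answer: 4

Derivation:
Leaves (nodes with no children): A, D, E, L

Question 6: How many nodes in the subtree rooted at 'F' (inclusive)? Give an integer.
Answer: 2

Derivation:
Subtree rooted at F contains: A, F
Count = 2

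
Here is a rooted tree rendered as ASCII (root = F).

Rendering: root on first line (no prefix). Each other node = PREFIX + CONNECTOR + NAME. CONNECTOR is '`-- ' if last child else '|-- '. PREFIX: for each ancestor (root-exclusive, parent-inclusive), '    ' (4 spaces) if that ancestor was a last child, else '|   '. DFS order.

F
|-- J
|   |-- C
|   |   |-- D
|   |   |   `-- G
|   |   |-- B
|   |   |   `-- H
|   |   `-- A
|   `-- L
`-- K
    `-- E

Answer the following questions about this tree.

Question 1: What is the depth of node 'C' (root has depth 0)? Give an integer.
Path from root to C: F -> J -> C
Depth = number of edges = 2

Answer: 2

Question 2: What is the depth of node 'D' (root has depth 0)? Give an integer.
Answer: 3

Derivation:
Path from root to D: F -> J -> C -> D
Depth = number of edges = 3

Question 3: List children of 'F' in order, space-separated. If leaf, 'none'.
Answer: J K

Derivation:
Node F's children (from adjacency): J, K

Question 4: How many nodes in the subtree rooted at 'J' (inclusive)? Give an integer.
Answer: 8

Derivation:
Subtree rooted at J contains: A, B, C, D, G, H, J, L
Count = 8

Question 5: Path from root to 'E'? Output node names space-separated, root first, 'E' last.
Answer: F K E

Derivation:
Walk down from root: F -> K -> E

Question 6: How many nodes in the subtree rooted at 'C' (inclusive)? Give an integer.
Subtree rooted at C contains: A, B, C, D, G, H
Count = 6

Answer: 6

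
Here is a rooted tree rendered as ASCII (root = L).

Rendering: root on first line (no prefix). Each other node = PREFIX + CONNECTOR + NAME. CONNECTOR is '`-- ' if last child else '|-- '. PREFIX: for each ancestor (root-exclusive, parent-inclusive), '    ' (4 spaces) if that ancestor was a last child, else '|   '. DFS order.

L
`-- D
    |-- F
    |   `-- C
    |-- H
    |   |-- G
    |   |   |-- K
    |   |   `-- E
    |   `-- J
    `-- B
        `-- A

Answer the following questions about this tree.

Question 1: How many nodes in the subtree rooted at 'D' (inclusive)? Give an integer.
Subtree rooted at D contains: A, B, C, D, E, F, G, H, J, K
Count = 10

Answer: 10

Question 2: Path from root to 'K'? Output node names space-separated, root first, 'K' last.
Answer: L D H G K

Derivation:
Walk down from root: L -> D -> H -> G -> K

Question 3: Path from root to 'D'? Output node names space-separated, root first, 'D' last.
Walk down from root: L -> D

Answer: L D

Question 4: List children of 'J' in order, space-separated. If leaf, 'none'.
Node J's children (from adjacency): (leaf)

Answer: none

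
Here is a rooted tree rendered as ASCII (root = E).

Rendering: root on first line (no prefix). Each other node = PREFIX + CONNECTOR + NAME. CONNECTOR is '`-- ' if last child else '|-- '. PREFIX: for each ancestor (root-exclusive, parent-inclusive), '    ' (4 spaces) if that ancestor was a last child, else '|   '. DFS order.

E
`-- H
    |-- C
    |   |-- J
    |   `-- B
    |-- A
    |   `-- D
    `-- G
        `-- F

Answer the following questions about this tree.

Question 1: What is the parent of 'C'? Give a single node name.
Answer: H

Derivation:
Scan adjacency: C appears as child of H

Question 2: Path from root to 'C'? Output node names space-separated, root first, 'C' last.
Walk down from root: E -> H -> C

Answer: E H C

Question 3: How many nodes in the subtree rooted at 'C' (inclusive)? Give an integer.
Subtree rooted at C contains: B, C, J
Count = 3

Answer: 3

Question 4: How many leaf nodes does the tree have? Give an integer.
Leaves (nodes with no children): B, D, F, J

Answer: 4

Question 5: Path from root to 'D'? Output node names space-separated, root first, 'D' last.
Answer: E H A D

Derivation:
Walk down from root: E -> H -> A -> D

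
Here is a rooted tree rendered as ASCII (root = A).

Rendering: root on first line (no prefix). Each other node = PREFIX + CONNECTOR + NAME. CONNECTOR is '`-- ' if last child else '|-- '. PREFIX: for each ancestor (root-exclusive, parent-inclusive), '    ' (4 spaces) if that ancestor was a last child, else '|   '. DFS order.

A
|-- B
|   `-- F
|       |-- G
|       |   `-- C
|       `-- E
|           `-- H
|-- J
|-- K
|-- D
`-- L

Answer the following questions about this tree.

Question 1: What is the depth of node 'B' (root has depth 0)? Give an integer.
Answer: 1

Derivation:
Path from root to B: A -> B
Depth = number of edges = 1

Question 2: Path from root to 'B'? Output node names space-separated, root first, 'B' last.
Walk down from root: A -> B

Answer: A B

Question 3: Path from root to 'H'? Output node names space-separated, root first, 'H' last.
Answer: A B F E H

Derivation:
Walk down from root: A -> B -> F -> E -> H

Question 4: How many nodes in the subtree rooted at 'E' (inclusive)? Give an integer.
Subtree rooted at E contains: E, H
Count = 2

Answer: 2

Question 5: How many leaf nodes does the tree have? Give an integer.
Answer: 6

Derivation:
Leaves (nodes with no children): C, D, H, J, K, L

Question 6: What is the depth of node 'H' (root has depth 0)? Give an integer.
Answer: 4

Derivation:
Path from root to H: A -> B -> F -> E -> H
Depth = number of edges = 4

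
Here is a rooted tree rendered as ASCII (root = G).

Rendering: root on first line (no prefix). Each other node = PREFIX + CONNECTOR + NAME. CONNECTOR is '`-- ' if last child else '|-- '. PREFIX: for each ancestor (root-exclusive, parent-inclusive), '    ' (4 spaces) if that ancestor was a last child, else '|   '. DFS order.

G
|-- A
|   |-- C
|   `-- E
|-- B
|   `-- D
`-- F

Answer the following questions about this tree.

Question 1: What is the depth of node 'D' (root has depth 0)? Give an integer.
Answer: 2

Derivation:
Path from root to D: G -> B -> D
Depth = number of edges = 2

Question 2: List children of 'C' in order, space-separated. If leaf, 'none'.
Answer: none

Derivation:
Node C's children (from adjacency): (leaf)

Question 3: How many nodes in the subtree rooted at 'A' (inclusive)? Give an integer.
Subtree rooted at A contains: A, C, E
Count = 3

Answer: 3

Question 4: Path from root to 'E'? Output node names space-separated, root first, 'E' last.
Walk down from root: G -> A -> E

Answer: G A E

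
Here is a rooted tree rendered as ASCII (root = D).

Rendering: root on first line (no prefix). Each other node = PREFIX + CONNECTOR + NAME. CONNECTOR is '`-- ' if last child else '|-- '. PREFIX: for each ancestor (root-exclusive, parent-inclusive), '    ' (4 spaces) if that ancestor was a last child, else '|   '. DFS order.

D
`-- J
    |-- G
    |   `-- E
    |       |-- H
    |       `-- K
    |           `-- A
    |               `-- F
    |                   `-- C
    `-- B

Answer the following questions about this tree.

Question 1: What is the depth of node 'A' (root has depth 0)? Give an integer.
Answer: 5

Derivation:
Path from root to A: D -> J -> G -> E -> K -> A
Depth = number of edges = 5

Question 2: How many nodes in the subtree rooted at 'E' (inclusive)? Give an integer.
Subtree rooted at E contains: A, C, E, F, H, K
Count = 6

Answer: 6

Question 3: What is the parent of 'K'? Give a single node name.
Answer: E

Derivation:
Scan adjacency: K appears as child of E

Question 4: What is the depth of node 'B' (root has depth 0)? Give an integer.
Path from root to B: D -> J -> B
Depth = number of edges = 2

Answer: 2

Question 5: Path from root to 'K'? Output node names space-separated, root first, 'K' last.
Walk down from root: D -> J -> G -> E -> K

Answer: D J G E K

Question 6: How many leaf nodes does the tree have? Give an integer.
Leaves (nodes with no children): B, C, H

Answer: 3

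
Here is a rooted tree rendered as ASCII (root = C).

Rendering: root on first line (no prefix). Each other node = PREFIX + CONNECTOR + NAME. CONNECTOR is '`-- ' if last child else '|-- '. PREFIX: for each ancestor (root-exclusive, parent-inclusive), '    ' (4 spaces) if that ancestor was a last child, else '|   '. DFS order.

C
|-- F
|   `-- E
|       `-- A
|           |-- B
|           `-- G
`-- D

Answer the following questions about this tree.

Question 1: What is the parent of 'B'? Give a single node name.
Scan adjacency: B appears as child of A

Answer: A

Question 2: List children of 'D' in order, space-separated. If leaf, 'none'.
Node D's children (from adjacency): (leaf)

Answer: none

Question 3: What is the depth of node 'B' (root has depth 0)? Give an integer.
Path from root to B: C -> F -> E -> A -> B
Depth = number of edges = 4

Answer: 4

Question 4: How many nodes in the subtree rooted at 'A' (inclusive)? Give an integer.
Subtree rooted at A contains: A, B, G
Count = 3

Answer: 3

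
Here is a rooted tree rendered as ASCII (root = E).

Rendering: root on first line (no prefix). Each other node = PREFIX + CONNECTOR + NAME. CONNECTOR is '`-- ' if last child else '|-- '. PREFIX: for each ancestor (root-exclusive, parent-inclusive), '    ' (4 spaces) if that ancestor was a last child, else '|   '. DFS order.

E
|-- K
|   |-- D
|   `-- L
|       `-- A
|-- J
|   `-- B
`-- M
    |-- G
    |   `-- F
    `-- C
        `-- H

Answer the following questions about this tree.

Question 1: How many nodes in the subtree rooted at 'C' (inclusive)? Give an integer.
Answer: 2

Derivation:
Subtree rooted at C contains: C, H
Count = 2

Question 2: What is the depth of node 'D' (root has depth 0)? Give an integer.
Answer: 2

Derivation:
Path from root to D: E -> K -> D
Depth = number of edges = 2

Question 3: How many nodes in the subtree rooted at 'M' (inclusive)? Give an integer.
Answer: 5

Derivation:
Subtree rooted at M contains: C, F, G, H, M
Count = 5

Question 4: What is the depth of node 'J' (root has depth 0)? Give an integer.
Path from root to J: E -> J
Depth = number of edges = 1

Answer: 1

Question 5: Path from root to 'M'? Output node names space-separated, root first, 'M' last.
Answer: E M

Derivation:
Walk down from root: E -> M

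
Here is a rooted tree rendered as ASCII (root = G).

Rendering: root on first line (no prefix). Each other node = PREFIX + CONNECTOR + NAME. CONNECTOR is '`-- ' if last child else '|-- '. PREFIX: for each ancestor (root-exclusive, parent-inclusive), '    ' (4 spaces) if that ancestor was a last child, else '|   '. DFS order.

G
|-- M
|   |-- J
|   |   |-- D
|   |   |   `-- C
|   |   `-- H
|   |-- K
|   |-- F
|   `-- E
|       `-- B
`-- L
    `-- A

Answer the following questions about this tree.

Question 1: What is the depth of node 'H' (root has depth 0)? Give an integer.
Answer: 3

Derivation:
Path from root to H: G -> M -> J -> H
Depth = number of edges = 3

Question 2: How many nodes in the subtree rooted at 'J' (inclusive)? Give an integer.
Answer: 4

Derivation:
Subtree rooted at J contains: C, D, H, J
Count = 4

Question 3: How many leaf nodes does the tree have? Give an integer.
Leaves (nodes with no children): A, B, C, F, H, K

Answer: 6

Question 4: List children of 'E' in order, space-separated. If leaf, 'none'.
Answer: B

Derivation:
Node E's children (from adjacency): B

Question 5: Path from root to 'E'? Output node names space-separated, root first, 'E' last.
Walk down from root: G -> M -> E

Answer: G M E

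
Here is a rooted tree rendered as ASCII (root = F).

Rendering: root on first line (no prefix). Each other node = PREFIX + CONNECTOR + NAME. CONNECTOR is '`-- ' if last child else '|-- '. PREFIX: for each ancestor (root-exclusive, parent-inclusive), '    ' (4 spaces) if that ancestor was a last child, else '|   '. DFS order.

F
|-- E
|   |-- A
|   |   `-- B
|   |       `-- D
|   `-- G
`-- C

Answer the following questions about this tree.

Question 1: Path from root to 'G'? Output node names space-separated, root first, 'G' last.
Answer: F E G

Derivation:
Walk down from root: F -> E -> G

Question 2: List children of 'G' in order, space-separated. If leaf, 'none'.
Answer: none

Derivation:
Node G's children (from adjacency): (leaf)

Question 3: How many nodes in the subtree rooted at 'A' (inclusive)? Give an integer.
Subtree rooted at A contains: A, B, D
Count = 3

Answer: 3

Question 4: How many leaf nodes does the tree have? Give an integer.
Leaves (nodes with no children): C, D, G

Answer: 3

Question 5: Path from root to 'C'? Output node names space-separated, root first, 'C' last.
Walk down from root: F -> C

Answer: F C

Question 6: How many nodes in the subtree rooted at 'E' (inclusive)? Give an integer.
Answer: 5

Derivation:
Subtree rooted at E contains: A, B, D, E, G
Count = 5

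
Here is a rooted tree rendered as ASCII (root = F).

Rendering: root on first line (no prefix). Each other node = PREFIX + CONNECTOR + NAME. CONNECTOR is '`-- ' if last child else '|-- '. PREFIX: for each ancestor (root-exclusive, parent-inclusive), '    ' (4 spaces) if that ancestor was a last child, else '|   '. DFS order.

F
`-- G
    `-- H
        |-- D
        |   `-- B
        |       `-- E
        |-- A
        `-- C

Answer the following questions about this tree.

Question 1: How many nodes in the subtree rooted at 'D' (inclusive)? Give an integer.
Subtree rooted at D contains: B, D, E
Count = 3

Answer: 3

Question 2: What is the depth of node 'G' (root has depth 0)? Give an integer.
Path from root to G: F -> G
Depth = number of edges = 1

Answer: 1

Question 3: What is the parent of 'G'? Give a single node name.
Scan adjacency: G appears as child of F

Answer: F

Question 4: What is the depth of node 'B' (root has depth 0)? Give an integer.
Path from root to B: F -> G -> H -> D -> B
Depth = number of edges = 4

Answer: 4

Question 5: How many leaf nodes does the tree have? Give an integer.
Answer: 3

Derivation:
Leaves (nodes with no children): A, C, E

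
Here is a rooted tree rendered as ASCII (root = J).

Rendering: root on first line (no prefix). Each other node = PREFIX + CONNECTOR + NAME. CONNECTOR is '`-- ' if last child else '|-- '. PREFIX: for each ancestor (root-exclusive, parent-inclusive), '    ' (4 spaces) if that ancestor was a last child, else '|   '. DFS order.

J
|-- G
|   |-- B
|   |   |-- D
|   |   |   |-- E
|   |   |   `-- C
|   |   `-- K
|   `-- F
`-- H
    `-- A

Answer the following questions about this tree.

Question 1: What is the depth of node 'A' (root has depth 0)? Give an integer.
Answer: 2

Derivation:
Path from root to A: J -> H -> A
Depth = number of edges = 2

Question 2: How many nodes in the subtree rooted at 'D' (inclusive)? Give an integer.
Subtree rooted at D contains: C, D, E
Count = 3

Answer: 3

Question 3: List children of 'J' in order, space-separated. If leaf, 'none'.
Node J's children (from adjacency): G, H

Answer: G H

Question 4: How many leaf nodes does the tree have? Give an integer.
Leaves (nodes with no children): A, C, E, F, K

Answer: 5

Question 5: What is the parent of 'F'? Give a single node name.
Answer: G

Derivation:
Scan adjacency: F appears as child of G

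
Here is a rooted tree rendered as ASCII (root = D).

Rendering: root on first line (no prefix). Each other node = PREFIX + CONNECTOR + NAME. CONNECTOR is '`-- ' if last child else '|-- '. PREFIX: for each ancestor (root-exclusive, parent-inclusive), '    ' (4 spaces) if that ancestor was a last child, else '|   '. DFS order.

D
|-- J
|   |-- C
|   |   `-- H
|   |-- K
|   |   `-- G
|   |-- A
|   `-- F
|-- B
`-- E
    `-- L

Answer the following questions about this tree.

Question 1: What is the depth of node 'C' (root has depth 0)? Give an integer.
Path from root to C: D -> J -> C
Depth = number of edges = 2

Answer: 2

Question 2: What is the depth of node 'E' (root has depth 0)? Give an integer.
Path from root to E: D -> E
Depth = number of edges = 1

Answer: 1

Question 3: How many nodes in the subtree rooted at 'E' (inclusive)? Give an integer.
Subtree rooted at E contains: E, L
Count = 2

Answer: 2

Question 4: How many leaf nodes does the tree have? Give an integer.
Answer: 6

Derivation:
Leaves (nodes with no children): A, B, F, G, H, L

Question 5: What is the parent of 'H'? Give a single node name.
Scan adjacency: H appears as child of C

Answer: C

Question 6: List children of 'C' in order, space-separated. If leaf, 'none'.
Answer: H

Derivation:
Node C's children (from adjacency): H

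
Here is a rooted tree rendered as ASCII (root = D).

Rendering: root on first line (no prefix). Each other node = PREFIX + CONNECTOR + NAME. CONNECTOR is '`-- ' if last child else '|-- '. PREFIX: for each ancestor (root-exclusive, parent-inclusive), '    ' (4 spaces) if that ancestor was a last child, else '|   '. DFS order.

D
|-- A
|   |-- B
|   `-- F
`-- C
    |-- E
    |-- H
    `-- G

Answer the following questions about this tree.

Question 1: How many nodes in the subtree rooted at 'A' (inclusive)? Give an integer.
Subtree rooted at A contains: A, B, F
Count = 3

Answer: 3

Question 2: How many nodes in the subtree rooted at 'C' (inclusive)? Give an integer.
Answer: 4

Derivation:
Subtree rooted at C contains: C, E, G, H
Count = 4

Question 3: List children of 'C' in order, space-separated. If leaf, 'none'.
Answer: E H G

Derivation:
Node C's children (from adjacency): E, H, G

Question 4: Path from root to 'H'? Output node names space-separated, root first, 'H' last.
Walk down from root: D -> C -> H

Answer: D C H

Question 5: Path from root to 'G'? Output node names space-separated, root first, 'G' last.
Walk down from root: D -> C -> G

Answer: D C G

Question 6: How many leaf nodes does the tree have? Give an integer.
Answer: 5

Derivation:
Leaves (nodes with no children): B, E, F, G, H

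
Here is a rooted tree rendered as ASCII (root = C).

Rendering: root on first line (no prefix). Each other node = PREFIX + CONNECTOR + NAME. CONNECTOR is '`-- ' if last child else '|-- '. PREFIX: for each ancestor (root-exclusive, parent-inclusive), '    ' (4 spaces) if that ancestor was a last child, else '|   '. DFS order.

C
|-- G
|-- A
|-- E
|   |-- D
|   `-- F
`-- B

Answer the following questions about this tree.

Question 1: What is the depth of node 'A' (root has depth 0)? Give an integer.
Path from root to A: C -> A
Depth = number of edges = 1

Answer: 1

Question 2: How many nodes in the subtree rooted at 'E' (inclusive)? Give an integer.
Subtree rooted at E contains: D, E, F
Count = 3

Answer: 3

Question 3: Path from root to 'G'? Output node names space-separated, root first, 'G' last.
Walk down from root: C -> G

Answer: C G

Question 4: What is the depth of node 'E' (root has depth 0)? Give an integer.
Path from root to E: C -> E
Depth = number of edges = 1

Answer: 1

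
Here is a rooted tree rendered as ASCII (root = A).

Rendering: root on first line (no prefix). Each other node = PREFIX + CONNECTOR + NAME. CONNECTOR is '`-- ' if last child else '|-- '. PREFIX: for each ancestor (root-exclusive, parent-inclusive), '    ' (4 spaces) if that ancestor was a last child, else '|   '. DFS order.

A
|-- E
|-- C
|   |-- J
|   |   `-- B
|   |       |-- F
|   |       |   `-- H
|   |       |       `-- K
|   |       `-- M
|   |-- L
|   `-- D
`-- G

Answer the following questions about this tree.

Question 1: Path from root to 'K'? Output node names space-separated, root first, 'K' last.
Answer: A C J B F H K

Derivation:
Walk down from root: A -> C -> J -> B -> F -> H -> K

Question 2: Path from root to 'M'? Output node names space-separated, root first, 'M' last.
Answer: A C J B M

Derivation:
Walk down from root: A -> C -> J -> B -> M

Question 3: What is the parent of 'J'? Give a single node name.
Scan adjacency: J appears as child of C

Answer: C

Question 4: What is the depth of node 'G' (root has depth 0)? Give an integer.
Answer: 1

Derivation:
Path from root to G: A -> G
Depth = number of edges = 1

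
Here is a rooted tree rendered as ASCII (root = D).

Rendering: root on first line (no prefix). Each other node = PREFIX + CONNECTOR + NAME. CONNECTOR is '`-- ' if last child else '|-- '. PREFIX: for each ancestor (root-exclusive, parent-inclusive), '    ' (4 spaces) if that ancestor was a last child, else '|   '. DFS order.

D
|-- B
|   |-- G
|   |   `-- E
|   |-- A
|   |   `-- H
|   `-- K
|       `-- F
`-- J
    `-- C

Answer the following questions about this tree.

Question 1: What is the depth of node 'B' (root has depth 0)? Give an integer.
Path from root to B: D -> B
Depth = number of edges = 1

Answer: 1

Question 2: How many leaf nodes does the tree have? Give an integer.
Leaves (nodes with no children): C, E, F, H

Answer: 4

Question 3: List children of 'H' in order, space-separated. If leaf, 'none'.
Answer: none

Derivation:
Node H's children (from adjacency): (leaf)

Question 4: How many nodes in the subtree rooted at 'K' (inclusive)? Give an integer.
Answer: 2

Derivation:
Subtree rooted at K contains: F, K
Count = 2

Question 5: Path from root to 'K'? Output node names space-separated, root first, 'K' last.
Walk down from root: D -> B -> K

Answer: D B K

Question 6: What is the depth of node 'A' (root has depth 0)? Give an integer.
Path from root to A: D -> B -> A
Depth = number of edges = 2

Answer: 2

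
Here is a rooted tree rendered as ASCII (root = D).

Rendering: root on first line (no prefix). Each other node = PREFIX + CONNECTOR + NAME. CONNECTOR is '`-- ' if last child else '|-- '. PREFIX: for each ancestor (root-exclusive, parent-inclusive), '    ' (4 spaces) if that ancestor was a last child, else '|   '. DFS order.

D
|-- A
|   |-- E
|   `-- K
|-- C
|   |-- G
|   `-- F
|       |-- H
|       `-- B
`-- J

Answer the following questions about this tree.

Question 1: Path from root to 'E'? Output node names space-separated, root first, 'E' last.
Answer: D A E

Derivation:
Walk down from root: D -> A -> E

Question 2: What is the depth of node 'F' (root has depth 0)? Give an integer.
Answer: 2

Derivation:
Path from root to F: D -> C -> F
Depth = number of edges = 2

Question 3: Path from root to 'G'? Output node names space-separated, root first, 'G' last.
Walk down from root: D -> C -> G

Answer: D C G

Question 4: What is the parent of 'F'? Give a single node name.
Answer: C

Derivation:
Scan adjacency: F appears as child of C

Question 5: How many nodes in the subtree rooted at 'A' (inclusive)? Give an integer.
Answer: 3

Derivation:
Subtree rooted at A contains: A, E, K
Count = 3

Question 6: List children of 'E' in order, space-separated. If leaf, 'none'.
Answer: none

Derivation:
Node E's children (from adjacency): (leaf)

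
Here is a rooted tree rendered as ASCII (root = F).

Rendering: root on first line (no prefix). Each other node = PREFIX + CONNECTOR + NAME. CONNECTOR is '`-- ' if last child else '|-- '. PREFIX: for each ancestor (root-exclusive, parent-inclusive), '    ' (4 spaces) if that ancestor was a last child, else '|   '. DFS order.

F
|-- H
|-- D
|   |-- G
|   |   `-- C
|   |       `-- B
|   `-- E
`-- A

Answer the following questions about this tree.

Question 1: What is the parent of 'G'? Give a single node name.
Answer: D

Derivation:
Scan adjacency: G appears as child of D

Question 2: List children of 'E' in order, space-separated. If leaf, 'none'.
Node E's children (from adjacency): (leaf)

Answer: none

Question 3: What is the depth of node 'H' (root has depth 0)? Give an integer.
Answer: 1

Derivation:
Path from root to H: F -> H
Depth = number of edges = 1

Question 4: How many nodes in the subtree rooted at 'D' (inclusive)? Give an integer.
Subtree rooted at D contains: B, C, D, E, G
Count = 5

Answer: 5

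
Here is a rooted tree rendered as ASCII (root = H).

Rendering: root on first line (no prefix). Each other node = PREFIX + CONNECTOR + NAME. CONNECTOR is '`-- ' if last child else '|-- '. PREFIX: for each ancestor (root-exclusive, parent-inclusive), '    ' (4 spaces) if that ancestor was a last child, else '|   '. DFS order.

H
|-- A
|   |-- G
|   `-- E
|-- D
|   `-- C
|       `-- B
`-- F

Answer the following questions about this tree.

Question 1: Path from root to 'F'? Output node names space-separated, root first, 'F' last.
Walk down from root: H -> F

Answer: H F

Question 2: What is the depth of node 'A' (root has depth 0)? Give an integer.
Answer: 1

Derivation:
Path from root to A: H -> A
Depth = number of edges = 1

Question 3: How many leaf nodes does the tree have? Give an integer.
Answer: 4

Derivation:
Leaves (nodes with no children): B, E, F, G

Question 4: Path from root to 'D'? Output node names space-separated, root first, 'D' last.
Answer: H D

Derivation:
Walk down from root: H -> D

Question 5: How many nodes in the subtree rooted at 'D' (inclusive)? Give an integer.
Answer: 3

Derivation:
Subtree rooted at D contains: B, C, D
Count = 3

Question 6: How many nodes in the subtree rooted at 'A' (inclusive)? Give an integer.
Subtree rooted at A contains: A, E, G
Count = 3

Answer: 3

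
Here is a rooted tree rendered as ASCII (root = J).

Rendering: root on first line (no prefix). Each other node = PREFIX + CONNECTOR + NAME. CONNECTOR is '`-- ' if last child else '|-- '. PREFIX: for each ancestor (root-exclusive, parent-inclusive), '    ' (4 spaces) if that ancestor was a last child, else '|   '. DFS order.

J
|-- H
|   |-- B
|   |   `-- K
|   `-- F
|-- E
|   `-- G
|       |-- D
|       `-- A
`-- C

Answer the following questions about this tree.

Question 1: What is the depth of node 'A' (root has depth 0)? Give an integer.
Answer: 3

Derivation:
Path from root to A: J -> E -> G -> A
Depth = number of edges = 3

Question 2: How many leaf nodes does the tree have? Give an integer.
Leaves (nodes with no children): A, C, D, F, K

Answer: 5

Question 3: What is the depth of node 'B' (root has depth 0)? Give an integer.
Path from root to B: J -> H -> B
Depth = number of edges = 2

Answer: 2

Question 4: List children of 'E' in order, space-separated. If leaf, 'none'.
Answer: G

Derivation:
Node E's children (from adjacency): G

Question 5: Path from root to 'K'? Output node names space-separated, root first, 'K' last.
Answer: J H B K

Derivation:
Walk down from root: J -> H -> B -> K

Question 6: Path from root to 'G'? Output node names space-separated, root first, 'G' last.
Walk down from root: J -> E -> G

Answer: J E G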